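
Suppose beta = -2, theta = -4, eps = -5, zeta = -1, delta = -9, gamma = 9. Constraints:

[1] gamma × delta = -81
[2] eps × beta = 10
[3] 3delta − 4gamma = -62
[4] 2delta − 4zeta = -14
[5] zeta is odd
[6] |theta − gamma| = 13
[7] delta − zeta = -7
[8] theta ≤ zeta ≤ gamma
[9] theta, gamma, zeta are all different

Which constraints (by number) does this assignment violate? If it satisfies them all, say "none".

[1] gamma × delta = 9 × (-9) = -81 — holds.
[2] eps × beta = -5 × (-2) = 10 — holds.
[3] 3delta − 4gamma = 3(-9) − 4(9) = -63, not -62 — fails.
[4] 2delta − 4zeta = 2(-9) − 4(-1) = -14 — holds.
[5] zeta = -1 is odd — holds.
[6] |-4 − 9| = 13 — holds.
[7] delta − zeta = -9 − (-1) = -8, not -7 — fails.
[8] values -4 ≤ -1 ≤ 9 — holds.
[9] values -4, 9, -1 are pairwise distinct — holds.

Constraints 3 and 7 are violated.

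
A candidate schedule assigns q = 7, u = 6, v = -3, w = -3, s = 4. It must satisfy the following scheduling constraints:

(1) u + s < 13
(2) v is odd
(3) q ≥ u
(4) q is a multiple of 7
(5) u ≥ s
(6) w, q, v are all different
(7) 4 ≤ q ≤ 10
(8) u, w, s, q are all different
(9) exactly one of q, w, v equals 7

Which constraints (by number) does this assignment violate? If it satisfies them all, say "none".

No — constraint 6 is not satisfied.

(1) u + s = 6 + 4 = 10; 10 < 13  yes
(2) v = -3 is odd  yes
(3) q = 7, u = 6; 7 ≥ 6  yes
(4) 7 / 7 = 1, so 7 divides 7  yes
(5) u = 6, s = 4; 6 ≥ 4  yes
(6) w = v = -3, not all different  no
(7) q = 7 lies in [4, 10]  yes
(8) values 6, -3, 4, 7 are pairwise distinct  yes
(9) q=7, w=-3, v=-3; 1 of them equals 7  yes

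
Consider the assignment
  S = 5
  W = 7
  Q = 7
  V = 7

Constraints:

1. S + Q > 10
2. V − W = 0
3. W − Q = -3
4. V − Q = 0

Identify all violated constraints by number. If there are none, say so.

No — constraint 3 is not satisfied.

1. S + Q = 5 + 7 = 12; 12 > 10 — OK.
2. V − W = 7 − 7 = 0 — OK.
3. W − Q = 7 − 7 = 0, not -3 — violated.
4. V − Q = 7 − 7 = 0 — OK.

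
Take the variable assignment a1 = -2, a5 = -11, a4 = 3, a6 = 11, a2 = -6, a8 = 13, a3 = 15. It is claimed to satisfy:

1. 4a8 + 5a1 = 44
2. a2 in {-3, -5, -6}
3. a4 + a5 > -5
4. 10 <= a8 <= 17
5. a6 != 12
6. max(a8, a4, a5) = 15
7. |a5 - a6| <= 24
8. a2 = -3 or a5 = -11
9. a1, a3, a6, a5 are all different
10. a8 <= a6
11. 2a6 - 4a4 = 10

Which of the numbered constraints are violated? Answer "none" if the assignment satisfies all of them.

1. 4a8 + 5a1 = 4(13) + 5(-2) = 42, not 44 — does not hold.
2. a2 = -6 is in {-3, -5, -6} — holds.
3. a4 + a5 = 3 + (-11) = -8; -8 ≤ -5, bound -5 not met — does not hold.
4. a8 = 13 lies in [10, 17] — holds.
5. a6 = 11, and 11 ≠ 12 — holds.
6. max(13, 3, -11) = 13, not 15 — does not hold.
7. |-11 - 11| = 22; 22 ≤ 24 — holds.
8. a2 = -6 ≠ -3, but a5 = -11 = -11 (second disjunct) — holds.
9. values -2, 15, 11, -11 are pairwise distinct — holds.
10. a8 = 13, a6 = 11; 13 > 11 (want ≤) — does not hold.
11. 2a6 - 4a4 = 2(11) - 4(3) = 10 — holds.

No — constraints 1, 3, 6, and 10 are not satisfied.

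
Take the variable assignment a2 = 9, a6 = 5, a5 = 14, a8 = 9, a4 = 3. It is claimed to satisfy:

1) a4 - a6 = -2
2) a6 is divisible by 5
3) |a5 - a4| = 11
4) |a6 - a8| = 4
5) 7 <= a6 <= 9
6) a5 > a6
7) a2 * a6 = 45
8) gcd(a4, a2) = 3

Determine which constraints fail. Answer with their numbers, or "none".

1) a4 - a6 = 3 - 5 = -2 — holds.
2) 5 / 5 = 1, so 5 divides 5 — holds.
3) |14 - 3| = 11 — holds.
4) |5 - 9| = 4 — holds.
5) a6 = 5 is outside [7, 9] — fails.
6) a5 = 14, a6 = 5; 14 > 5 — holds.
7) a2 * a6 = 9 * 5 = 45 — holds.
8) gcd(3, 9) = 3 — holds.

Violated: 5.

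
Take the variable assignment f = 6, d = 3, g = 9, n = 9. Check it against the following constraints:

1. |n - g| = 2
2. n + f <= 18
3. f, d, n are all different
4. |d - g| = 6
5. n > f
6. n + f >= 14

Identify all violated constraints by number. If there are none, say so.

1. |9 - 9| = 0, not 2 — violated.
2. n + f = 9 + 6 = 15; 15 ≤ 18 — satisfied.
3. values 6, 3, 9 are pairwise distinct — satisfied.
4. |3 - 9| = 6 — satisfied.
5. n = 9, f = 6; 9 > 6 — satisfied.
6. n + f = 9 + 6 = 15; 15 ≥ 14 — satisfied.

Violated: 1.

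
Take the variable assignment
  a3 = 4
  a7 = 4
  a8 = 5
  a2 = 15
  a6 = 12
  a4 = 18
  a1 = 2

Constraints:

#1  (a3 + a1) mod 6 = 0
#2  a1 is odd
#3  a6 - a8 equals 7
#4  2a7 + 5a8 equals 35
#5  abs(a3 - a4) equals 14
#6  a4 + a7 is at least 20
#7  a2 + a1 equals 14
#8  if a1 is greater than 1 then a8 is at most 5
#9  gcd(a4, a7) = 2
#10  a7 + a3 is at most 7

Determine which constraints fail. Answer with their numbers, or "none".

#1 a3 + a1 = 6; 6 mod 6 = 0  OK
#2 a1 = 2 is even  FAIL
#3 a6 - a8 = 12 - 5 = 7  OK
#4 2a7 + 5a8 = 2(4) + 5(5) = 33, not 35  FAIL
#5 abs(4 - 18) = 14  OK
#6 a4 + a7 = 18 + 4 = 22; 22 ≥ 20  OK
#7 a2 + a1 = 15 + 2 = 17, not 14  FAIL
#8 a1 = 2 > 1, so we need a8 ≤ 5; a8 = 5 ≤ 5  OK
#9 gcd(18, 4) = 2  OK
#10 a7 + a3 = 4 + 4 = 8; 8 > 7, bound 7 not met  FAIL

Violated: 2, 4, 7, 10.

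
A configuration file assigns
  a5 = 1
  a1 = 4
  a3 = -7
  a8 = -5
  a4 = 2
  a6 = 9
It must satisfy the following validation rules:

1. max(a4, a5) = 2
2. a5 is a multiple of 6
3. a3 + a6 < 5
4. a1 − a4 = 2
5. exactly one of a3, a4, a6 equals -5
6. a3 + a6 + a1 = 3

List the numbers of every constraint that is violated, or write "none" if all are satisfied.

Violated: 2, 5, 6.

1. max(2, 1) = 2 — OK.
2. 1 = 6×0 + 1, so 6 does not divide 1 — violated.
3. a3 + a6 = -7 + 9 = 2; 2 < 5 — OK.
4. a1 − a4 = 4 − 2 = 2 — OK.
5. a3=-7, a4=2, a6=9; 0 of them equal -5, not exactly one — violated.
6. a3 + a6 + a1 = -7 + 9 + 4 = 6, not 3 — violated.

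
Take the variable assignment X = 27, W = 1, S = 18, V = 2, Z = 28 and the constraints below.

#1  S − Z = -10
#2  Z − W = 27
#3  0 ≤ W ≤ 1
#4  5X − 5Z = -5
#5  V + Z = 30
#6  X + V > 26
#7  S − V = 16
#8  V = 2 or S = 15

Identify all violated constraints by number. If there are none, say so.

#1 S − Z = 18 − 28 = -10  ✓
#2 Z − W = 28 − 1 = 27  ✓
#3 W = 1 lies in [0, 1]  ✓
#4 5X − 5Z = 5(27) − 5(28) = -5  ✓
#5 V + Z = 2 + 28 = 30  ✓
#6 X + V = 27 + 2 = 29; 29 > 26  ✓
#7 S − V = 18 − 2 = 16  ✓
#8 V = 2 = 2 (first disjunct)  ✓

Yes — all constraints hold.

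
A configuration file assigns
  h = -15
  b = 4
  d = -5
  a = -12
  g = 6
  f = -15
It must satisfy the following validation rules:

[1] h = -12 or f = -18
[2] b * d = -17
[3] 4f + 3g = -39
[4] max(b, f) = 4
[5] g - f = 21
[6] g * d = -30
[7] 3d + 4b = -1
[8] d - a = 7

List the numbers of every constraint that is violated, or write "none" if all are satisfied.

[1] h = -15 ≠ -12 and f = -15 ≠ -18; both disjuncts false — does not hold.
[2] b * d = 4 * (-5) = -20, not -17 — does not hold.
[3] 4f + 3g = 4(-15) + 3(6) = -42, not -39 — does not hold.
[4] max(4, -15) = 4 — holds.
[5] g - f = 6 - (-15) = 21 — holds.
[6] g * d = 6 * (-5) = -30 — holds.
[7] 3d + 4b = 3(-5) + 4(4) = 1, not -1 — does not hold.
[8] d - a = -5 - (-12) = 7 — holds.

No — constraints 1, 2, 3, 7 are not satisfied.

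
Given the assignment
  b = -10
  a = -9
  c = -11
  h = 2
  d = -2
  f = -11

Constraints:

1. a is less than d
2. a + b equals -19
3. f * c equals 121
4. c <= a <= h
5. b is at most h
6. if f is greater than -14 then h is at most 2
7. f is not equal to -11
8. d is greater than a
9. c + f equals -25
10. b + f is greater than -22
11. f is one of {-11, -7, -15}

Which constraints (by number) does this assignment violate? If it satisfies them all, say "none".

1. a = -9, d = -2; -9 < -2  ✓
2. a + b = -9 + (-10) = -19  ✓
3. f * c = -11 * (-11) = 121  ✓
4. values -11 <= -9 <= 2  ✓
5. b = -10, h = 2; -10 ≤ 2  ✓
6. f = -11 > -14, so we need h ≤ 2; h = 2 ≤ 2  ✓
7. f = -11, but -11 is required to differ  ✗
8. d = -2, a = -9; -2 > -9  ✓
9. c + f = -11 + (-11) = -22, not -25  ✗
10. b + f = -10 + (-11) = -21; -21 > -22  ✓
11. f = -11 is in {-11, -7, -15}  ✓

No — constraints 7 and 9 are not satisfied.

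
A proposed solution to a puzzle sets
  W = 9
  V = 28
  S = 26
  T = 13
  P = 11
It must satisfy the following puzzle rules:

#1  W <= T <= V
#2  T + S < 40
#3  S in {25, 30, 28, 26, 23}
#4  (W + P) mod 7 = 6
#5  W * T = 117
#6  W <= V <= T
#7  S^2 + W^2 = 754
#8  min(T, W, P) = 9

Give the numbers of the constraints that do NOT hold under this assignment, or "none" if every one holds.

#1 values 9 <= 13 <= 28 — holds.
#2 T + S = 13 + 26 = 39; 39 < 40 — holds.
#3 S = 26 is in {25, 30, 28, 26, 23} — holds.
#4 W + P = 20; 20 mod 7 = 6 — holds.
#5 W * T = 9 * 13 = 117 — holds.
#6 values 9, 28, 13; V = 28 is not <= T = 13 — does not hold.
#7 S^2 + W^2 = 26^2 + 9^2 = 676 + 81 = 757, not 754 — does not hold.
#8 min(13, 9, 11) = 9 — holds.

Constraints 6, 7 do not hold.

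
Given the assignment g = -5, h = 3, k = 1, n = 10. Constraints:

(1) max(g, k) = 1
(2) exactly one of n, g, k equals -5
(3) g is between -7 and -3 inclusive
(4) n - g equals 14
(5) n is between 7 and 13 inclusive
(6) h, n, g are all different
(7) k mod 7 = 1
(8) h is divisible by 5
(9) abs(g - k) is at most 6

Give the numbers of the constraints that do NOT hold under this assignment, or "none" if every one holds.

(1) max(-5, 1) = 1  holds
(2) n=10, g=-5, k=1; 1 of them equals -5  holds
(3) g = -5 lies in [-7, -3]  holds
(4) n - g = 10 - (-5) = 15, not 14  fails
(5) n = 10 lies in [7, 13]  holds
(6) values 3, 10, -5 are pairwise distinct  holds
(7) 1 mod 7 = 1  holds
(8) 3 = 5*0 + 3, so 5 does not divide 3  fails
(9) abs(-5 - 1) = 6; 6 ≤ 6  holds

Constraints 4, 8 are violated.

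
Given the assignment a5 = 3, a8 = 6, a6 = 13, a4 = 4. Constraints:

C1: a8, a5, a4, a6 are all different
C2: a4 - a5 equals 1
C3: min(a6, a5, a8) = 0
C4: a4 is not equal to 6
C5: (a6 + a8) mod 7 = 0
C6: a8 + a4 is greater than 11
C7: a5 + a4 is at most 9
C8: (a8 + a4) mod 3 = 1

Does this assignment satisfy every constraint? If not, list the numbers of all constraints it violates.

Constraints 3, 5, 6 do not hold.

C1: values 6, 3, 4, 13 are pairwise distinct  ✔
C2: a4 - a5 = 4 - 3 = 1  ✔
C3: min(13, 3, 6) = 3, not 0  ✘
C4: a4 = 4, and 4 ≠ 6  ✔
C5: a6 + a8 = 19; 19 mod 7 = 5, not 0  ✘
C6: a8 + a4 = 6 + 4 = 10; 10 ≤ 11, bound 11 not met  ✘
C7: a5 + a4 = 3 + 4 = 7; 7 ≤ 9  ✔
C8: a8 + a4 = 10; 10 mod 3 = 1  ✔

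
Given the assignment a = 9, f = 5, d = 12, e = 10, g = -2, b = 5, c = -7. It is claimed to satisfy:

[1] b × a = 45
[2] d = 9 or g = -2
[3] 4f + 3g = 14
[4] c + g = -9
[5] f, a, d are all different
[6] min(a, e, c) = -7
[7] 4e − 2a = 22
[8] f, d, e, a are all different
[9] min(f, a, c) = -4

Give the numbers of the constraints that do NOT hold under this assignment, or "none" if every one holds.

[1] b × a = 5 × 9 = 45 — holds.
[2] d = 12 ≠ 9, but g = -2 = -2 (second disjunct) — holds.
[3] 4f + 3g = 4(5) + 3(-2) = 14 — holds.
[4] c + g = -7 + (-2) = -9 — holds.
[5] values 5, 9, 12 are pairwise distinct — holds.
[6] min(9, 10, -7) = -7 — holds.
[7] 4e − 2a = 4(10) − 2(9) = 22 — holds.
[8] values 5, 12, 10, 9 are pairwise distinct — holds.
[9] min(5, 9, -7) = -7, not -4 — fails.

Violated: 9.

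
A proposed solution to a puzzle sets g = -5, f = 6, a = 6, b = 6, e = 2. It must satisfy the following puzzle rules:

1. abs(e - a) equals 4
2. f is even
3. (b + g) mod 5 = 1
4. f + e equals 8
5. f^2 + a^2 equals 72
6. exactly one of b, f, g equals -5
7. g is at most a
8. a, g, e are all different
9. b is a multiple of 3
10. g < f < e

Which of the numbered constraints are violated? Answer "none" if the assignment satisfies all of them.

1. abs(2 - 6) = 4  OK
2. f = 6 is even  OK
3. b + g = 1; 1 mod 5 = 1  OK
4. f + e = 6 + 2 = 8  OK
5. f^2 + a^2 = 6^2 + 6^2 = 36 + 36 = 72  OK
6. b=6, f=6, g=-5; 1 of them equals -5  OK
7. g = -5, a = 6; -5 ≤ 6  OK
8. values 6, -5, 2 are pairwise distinct  OK
9. 6 / 3 = 2, so 3 divides 6  OK
10. values -5, 6, 2; f = 6 is not < e = 2  FAIL

No — constraint 10 is not satisfied.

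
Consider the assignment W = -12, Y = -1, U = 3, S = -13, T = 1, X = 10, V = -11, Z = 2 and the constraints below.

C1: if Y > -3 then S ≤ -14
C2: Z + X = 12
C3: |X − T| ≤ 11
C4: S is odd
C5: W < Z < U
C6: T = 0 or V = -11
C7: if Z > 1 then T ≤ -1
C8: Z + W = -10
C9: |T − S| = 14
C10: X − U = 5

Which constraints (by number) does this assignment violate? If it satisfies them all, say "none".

C1: Y = -1 > -3, so we need S ≤ -14; but S = -13 > -14 — violated.
C2: Z + X = 2 + 10 = 12 — satisfied.
C3: |10 − 1| = 9; 9 ≤ 11 — satisfied.
C4: S = -13 is odd — satisfied.
C5: values -12 < 2 < 3 — satisfied.
C6: T = 1 ≠ 0, but V = -11 = -11 (second disjunct) — satisfied.
C7: Z = 2 > 1, so we need T ≤ -1; but T = 1 > -1 — violated.
C8: Z + W = 2 + (-12) = -10 — satisfied.
C9: |1 − (-13)| = 14 — satisfied.
C10: X − U = 10 − 3 = 7, not 5 — violated.

Constraints 1, 7, 10 do not hold.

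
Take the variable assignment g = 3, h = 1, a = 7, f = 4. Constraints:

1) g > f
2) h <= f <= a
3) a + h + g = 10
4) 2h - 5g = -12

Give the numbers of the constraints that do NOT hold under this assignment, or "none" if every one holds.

The assignment fails constraints 1, 3, 4.

1) g = 3, f = 4; 3 ≤ 4 (want >) — violated.
2) values 1 <= 4 <= 7 — satisfied.
3) a + h + g = 7 + 1 + 3 = 11, not 10 — violated.
4) 2h - 5g = 2(1) - 5(3) = -13, not -12 — violated.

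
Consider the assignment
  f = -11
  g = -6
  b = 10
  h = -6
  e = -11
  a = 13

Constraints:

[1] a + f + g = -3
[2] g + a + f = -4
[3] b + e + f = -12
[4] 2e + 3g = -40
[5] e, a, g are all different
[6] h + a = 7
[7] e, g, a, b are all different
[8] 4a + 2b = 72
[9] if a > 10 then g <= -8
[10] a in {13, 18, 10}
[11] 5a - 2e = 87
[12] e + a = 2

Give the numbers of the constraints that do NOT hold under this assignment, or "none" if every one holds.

The assignment fails constraints 1 and 9.

[1] a + f + g = 13 + (-11) + (-6) = -4, not -3 — fails.
[2] g + a + f = -6 + 13 + (-11) = -4 — holds.
[3] b + e + f = 10 + (-11) + (-11) = -12 — holds.
[4] 2e + 3g = 2(-11) + 3(-6) = -40 — holds.
[5] values -11, 13, -6 are pairwise distinct — holds.
[6] h + a = -6 + 13 = 7 — holds.
[7] values -11, -6, 13, 10 are pairwise distinct — holds.
[8] 4a + 2b = 4(13) + 2(10) = 72 — holds.
[9] a = 13 > 10, so we need g ≤ -8; but g = -6 > -8 — fails.
[10] a = 13 is in {13, 18, 10} — holds.
[11] 5a - 2e = 5(13) - 2(-11) = 87 — holds.
[12] e + a = -11 + 13 = 2 — holds.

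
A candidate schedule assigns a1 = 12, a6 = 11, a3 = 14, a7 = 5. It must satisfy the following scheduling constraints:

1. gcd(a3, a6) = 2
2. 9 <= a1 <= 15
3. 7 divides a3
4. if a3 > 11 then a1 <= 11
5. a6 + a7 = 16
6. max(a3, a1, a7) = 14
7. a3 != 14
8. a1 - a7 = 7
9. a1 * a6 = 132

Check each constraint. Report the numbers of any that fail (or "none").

Violated: 1, 4, and 7.

1. gcd(14, 11) = 1, not 2 — fails.
2. a1 = 12 lies in [9, 15] — holds.
3. 14 / 7 = 2, so 7 divides 14 — holds.
4. a3 = 14 > 11, so we need a1 ≤ 11; but a1 = 12 > 11 — fails.
5. a6 + a7 = 11 + 5 = 16 — holds.
6. max(14, 12, 5) = 14 — holds.
7. a3 = 14, but 14 is required to differ — fails.
8. a1 - a7 = 12 - 5 = 7 — holds.
9. a1 * a6 = 12 * 11 = 132 — holds.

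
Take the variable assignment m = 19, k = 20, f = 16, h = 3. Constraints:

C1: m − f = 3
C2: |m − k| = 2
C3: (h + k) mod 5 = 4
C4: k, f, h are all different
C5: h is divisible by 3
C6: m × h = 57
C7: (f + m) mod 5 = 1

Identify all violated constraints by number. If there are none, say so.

C1: m − f = 19 − 16 = 3 — OK.
C2: |19 − 20| = 1, not 2 — violated.
C3: h + k = 23; 23 mod 5 = 3, not 4 — violated.
C4: values 20, 16, 3 are pairwise distinct — OK.
C5: 3 / 3 = 1, so 3 divides 3 — OK.
C6: m × h = 19 × 3 = 57 — OK.
C7: f + m = 35; 35 mod 5 = 0, not 1 — violated.

Constraints 2, 3, 7 are violated.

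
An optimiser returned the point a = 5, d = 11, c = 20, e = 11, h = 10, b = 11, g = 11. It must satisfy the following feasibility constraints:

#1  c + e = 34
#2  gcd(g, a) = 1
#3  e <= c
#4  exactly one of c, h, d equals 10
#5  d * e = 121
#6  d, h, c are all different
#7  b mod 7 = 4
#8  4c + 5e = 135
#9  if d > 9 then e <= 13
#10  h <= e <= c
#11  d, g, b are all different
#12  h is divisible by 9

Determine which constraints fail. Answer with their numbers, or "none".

#1 c + e = 20 + 11 = 31, not 34  fails
#2 gcd(11, 5) = 1  holds
#3 e = 11, c = 20; 11 ≤ 20  holds
#4 c=20, h=10, d=11; 1 of them equals 10  holds
#5 d * e = 11 * 11 = 121  holds
#6 values 11, 10, 20 are pairwise distinct  holds
#7 11 mod 7 = 4  holds
#8 4c + 5e = 4(20) + 5(11) = 135  holds
#9 d = 11 > 9, so we need e ≤ 13; e = 11 ≤ 13  holds
#10 values 10 <= 11 <= 20  holds
#11 d = g = 11, not all different  fails
#12 10 = 9*1 + 1, so 9 does not divide 10  fails

Violated: 1, 11, 12.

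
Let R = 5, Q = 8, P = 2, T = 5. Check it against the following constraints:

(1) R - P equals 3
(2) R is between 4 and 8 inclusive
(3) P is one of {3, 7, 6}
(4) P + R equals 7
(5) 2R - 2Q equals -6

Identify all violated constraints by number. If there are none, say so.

(1) R - P = 5 - 2 = 3  ✔
(2) R = 5 lies in [4, 8]  ✔
(3) P = 2 is not in {3, 7, 6}  ✘
(4) P + R = 2 + 5 = 7  ✔
(5) 2R - 2Q = 2(5) - 2(8) = -6  ✔

No — constraint 3 is not satisfied.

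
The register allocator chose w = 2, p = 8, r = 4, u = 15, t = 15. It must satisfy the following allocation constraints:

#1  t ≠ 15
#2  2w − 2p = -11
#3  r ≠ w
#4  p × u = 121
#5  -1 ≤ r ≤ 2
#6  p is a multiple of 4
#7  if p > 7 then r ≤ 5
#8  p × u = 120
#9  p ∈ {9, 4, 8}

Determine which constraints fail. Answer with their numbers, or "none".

#1 t = 15, but 15 is required to differ — violated.
#2 2w − 2p = 2(2) − 2(8) = -12, not -11 — violated.
#3 r = 4, w = 2; distinct — satisfied.
#4 p × u = 8 × 15 = 120, not 121 — violated.
#5 r = 4 is outside [-1, 2] — violated.
#6 8 / 4 = 2, so 4 divides 8 — satisfied.
#7 p = 8 > 7, so we need r ≤ 5; r = 4 ≤ 5 — satisfied.
#8 p × u = 8 × 15 = 120 — satisfied.
#9 p = 8 is in {9, 4, 8} — satisfied.

Constraints 1, 2, 4, and 5 do not hold.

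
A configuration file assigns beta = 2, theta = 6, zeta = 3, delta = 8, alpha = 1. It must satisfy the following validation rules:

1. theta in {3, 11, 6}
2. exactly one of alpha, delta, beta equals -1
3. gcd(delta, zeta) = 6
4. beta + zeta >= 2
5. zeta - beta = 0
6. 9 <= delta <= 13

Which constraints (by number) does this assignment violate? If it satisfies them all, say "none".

Constraints 2, 3, 5, 6 do not hold.

1. theta = 6 is in {3, 11, 6}  true
2. alpha=1, delta=8, beta=2; 0 of them equal -1, not exactly one  false
3. gcd(8, 3) = 1, not 6  false
4. beta + zeta = 2 + 3 = 5; 5 ≥ 2  true
5. zeta - beta = 3 - 2 = 1, not 0  false
6. delta = 8 is outside [9, 13]  false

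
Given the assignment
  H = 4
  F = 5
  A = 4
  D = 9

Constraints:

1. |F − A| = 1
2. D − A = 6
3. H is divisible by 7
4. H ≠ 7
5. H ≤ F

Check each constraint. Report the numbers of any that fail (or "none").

1. |5 − 4| = 1 — OK.
2. D − A = 9 − 4 = 5, not 6 — violated.
3. 4 = 7×0 + 4, so 7 does not divide 4 — violated.
4. H = 4, and 4 ≠ 7 — OK.
5. H = 4, F = 5; 4 ≤ 5 — OK.

No — constraints 2 and 3 are not satisfied.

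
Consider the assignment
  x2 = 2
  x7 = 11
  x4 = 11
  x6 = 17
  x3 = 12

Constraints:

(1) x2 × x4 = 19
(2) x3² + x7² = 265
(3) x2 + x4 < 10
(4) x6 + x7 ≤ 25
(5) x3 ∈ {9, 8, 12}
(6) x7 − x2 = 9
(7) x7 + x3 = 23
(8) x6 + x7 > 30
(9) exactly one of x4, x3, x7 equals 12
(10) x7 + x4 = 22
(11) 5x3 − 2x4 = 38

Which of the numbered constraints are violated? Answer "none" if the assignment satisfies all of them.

Violated: 1, 3, 4, and 8.

(1) x2 × x4 = 2 × 11 = 22, not 19  FAIL
(2) x3² + x7² = 12² + 11² = 144 + 121 = 265  OK
(3) x2 + x4 = 2 + 11 = 13; 13 ≥ 10, bound 10 not met  FAIL
(4) x6 + x7 = 17 + 11 = 28; 28 > 25, bound 25 not met  FAIL
(5) x3 = 12 is in {9, 8, 12}  OK
(6) x7 − x2 = 11 − 2 = 9  OK
(7) x7 + x3 = 11 + 12 = 23  OK
(8) x6 + x7 = 17 + 11 = 28; 28 ≤ 30, bound 30 not met  FAIL
(9) x4=11, x3=12, x7=11; 1 of them equals 12  OK
(10) x7 + x4 = 11 + 11 = 22  OK
(11) 5x3 − 2x4 = 5(12) − 2(11) = 38  OK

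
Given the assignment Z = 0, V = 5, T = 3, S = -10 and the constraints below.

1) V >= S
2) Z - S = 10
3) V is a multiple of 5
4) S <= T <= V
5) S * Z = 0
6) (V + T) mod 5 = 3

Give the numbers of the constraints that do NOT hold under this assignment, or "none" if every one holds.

1) V = 5, S = -10; 5 ≥ -10  ✓
2) Z - S = 0 - (-10) = 10  ✓
3) 5 / 5 = 1, so 5 divides 5  ✓
4) values -10 <= 3 <= 5  ✓
5) S * Z = -10 * 0 = 0  ✓
6) V + T = 8; 8 mod 5 = 3  ✓

No violations.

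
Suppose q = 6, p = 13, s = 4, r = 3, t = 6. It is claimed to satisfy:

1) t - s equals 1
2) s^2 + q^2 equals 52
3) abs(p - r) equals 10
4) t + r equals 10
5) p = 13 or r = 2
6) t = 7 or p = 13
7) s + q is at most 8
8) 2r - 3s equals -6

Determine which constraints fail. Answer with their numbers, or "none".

1) t - s = 6 - 4 = 2, not 1  ✗
2) s^2 + q^2 = 4^2 + 6^2 = 16 + 36 = 52  ✓
3) abs(13 - 3) = 10  ✓
4) t + r = 6 + 3 = 9, not 10  ✗
5) p = 13 = 13 (first disjunct)  ✓
6) t = 6 ≠ 7, but p = 13 = 13 (second disjunct)  ✓
7) s + q = 4 + 6 = 10; 10 > 8, bound 8 not met  ✗
8) 2r - 3s = 2(3) - 3(4) = -6  ✓

Violated: 1, 4, and 7.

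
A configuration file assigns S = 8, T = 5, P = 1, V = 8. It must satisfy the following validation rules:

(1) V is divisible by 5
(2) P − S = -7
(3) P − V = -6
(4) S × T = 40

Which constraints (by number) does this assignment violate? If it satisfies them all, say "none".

The assignment fails constraints 1, 3.

(1) 8 = 5×1 + 3, so 5 does not divide 8 — fails.
(2) P − S = 1 − 8 = -7 — holds.
(3) P − V = 1 − 8 = -7, not -6 — fails.
(4) S × T = 8 × 5 = 40 — holds.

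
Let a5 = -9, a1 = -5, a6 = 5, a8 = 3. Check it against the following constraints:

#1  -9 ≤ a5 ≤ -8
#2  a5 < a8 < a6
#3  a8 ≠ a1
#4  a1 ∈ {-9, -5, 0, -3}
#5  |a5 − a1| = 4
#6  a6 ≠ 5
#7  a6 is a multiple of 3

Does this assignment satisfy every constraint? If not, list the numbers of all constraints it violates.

The assignment fails constraints 6 and 7.

#1 a5 = -9 lies in [-9, -8] — OK.
#2 values -9 < 3 < 5 — OK.
#3 a8 = 3, a1 = -5; distinct — OK.
#4 a1 = -5 is in {-9, -5, 0, -3} — OK.
#5 |-9 − (-5)| = 4 — OK.
#6 a6 = 5, but 5 is required to differ — violated.
#7 5 = 3×1 + 2, so 3 does not divide 5 — violated.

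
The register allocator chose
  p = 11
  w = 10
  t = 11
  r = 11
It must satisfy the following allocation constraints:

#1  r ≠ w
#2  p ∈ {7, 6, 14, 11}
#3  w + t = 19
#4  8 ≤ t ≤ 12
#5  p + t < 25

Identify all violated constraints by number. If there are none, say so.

#1 r = 11, w = 10; distinct  ✔
#2 p = 11 is in {7, 6, 14, 11}  ✔
#3 w + t = 10 + 11 = 21, not 19  ✘
#4 t = 11 lies in [8, 12]  ✔
#5 p + t = 11 + 11 = 22; 22 < 25  ✔

The assignment fails constraint 3.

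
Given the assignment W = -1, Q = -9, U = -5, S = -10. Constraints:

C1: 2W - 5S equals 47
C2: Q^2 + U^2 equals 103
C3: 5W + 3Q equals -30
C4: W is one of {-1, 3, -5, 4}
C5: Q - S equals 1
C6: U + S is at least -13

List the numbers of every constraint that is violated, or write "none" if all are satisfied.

C1: 2W - 5S = 2(-1) - 5(-10) = 48, not 47 — does not hold.
C2: Q^2 + U^2 = (-9)^2 + (-5)^2 = 81 + 25 = 106, not 103 — does not hold.
C3: 5W + 3Q = 5(-1) + 3(-9) = -32, not -30 — does not hold.
C4: W = -1 is in {-1, 3, -5, 4} — holds.
C5: Q - S = -9 - (-10) = 1 — holds.
C6: U + S = -5 + (-10) = -15; -15 < -13, bound -13 not met — does not hold.

Violated: 1, 2, 3, and 6.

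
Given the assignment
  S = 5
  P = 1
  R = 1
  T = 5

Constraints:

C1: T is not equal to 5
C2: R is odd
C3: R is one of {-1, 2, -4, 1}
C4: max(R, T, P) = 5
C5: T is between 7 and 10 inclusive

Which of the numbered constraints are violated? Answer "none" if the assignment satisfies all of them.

C1: T = 5, but 5 is required to differ  FAIL
C2: R = 1 is odd  OK
C3: R = 1 is in {-1, 2, -4, 1}  OK
C4: max(1, 5, 1) = 5  OK
C5: T = 5 is outside [7, 10]  FAIL

Constraints 1 and 5 are violated.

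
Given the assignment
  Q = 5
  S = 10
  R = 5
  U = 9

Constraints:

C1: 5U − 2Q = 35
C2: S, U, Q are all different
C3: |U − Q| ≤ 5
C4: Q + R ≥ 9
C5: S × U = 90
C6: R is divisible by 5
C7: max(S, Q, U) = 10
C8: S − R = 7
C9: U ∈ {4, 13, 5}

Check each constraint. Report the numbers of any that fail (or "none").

C1: 5U − 2Q = 5(9) − 2(5) = 35  ✔
C2: values 10, 9, 5 are pairwise distinct  ✔
C3: |9 − 5| = 4; 4 ≤ 5  ✔
C4: Q + R = 5 + 5 = 10; 10 ≥ 9  ✔
C5: S × U = 10 × 9 = 90  ✔
C6: 5 / 5 = 1, so 5 divides 5  ✔
C7: max(10, 5, 9) = 10  ✔
C8: S − R = 10 − 5 = 5, not 7  ✘
C9: U = 9 is not in {4, 13, 5}  ✘

The assignment fails constraints 8, 9.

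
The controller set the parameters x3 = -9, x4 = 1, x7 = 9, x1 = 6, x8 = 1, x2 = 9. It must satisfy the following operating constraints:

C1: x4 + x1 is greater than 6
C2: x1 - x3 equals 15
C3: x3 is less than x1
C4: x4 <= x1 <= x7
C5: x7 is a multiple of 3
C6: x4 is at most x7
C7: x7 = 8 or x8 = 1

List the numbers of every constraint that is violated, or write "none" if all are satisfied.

None — every constraint holds.

C1: x4 + x1 = 1 + 6 = 7; 7 > 6 — OK.
C2: x1 - x3 = 6 - (-9) = 15 — OK.
C3: x3 = -9, x1 = 6; -9 < 6 — OK.
C4: values 1 <= 6 <= 9 — OK.
C5: 9 / 3 = 3, so 3 divides 9 — OK.
C6: x4 = 1, x7 = 9; 1 ≤ 9 — OK.
C7: x7 = 9 ≠ 8, but x8 = 1 = 1 (second disjunct) — OK.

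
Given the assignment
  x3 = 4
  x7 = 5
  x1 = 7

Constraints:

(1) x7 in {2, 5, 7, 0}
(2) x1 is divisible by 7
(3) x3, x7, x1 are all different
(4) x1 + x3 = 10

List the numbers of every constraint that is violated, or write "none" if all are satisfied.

Constraint 4 is violated.

(1) x7 = 5 is in {2, 5, 7, 0} — OK.
(2) 7 / 7 = 1, so 7 divides 7 — OK.
(3) values 4, 5, 7 are pairwise distinct — OK.
(4) x1 + x3 = 7 + 4 = 11, not 10 — violated.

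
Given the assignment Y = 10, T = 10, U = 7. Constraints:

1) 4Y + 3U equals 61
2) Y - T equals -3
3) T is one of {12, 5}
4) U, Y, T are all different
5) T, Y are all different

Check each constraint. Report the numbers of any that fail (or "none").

No — constraints 2, 3, 4, and 5 are not satisfied.

1) 4Y + 3U = 4(10) + 3(7) = 61  OK
2) Y - T = 10 - 10 = 0, not -3  FAIL
3) T = 10 is not in {12, 5}  FAIL
4) Y = T = 10, not all different  FAIL
5) T = Y = 10, not all different  FAIL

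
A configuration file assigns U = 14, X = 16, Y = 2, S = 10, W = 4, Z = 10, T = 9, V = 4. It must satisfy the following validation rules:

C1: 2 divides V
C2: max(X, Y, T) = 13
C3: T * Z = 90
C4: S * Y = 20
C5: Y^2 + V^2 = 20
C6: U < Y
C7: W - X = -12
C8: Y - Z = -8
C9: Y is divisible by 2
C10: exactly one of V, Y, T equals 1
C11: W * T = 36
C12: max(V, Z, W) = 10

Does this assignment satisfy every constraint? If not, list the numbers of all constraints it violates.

C1: 4 / 2 = 2, so 2 divides 4 — satisfied.
C2: max(16, 2, 9) = 16, not 13 — violated.
C3: T * Z = 9 * 10 = 90 — satisfied.
C4: S * Y = 10 * 2 = 20 — satisfied.
C5: Y^2 + V^2 = 2^2 + 4^2 = 4 + 16 = 20 — satisfied.
C6: U = 14, Y = 2; 14 ≥ 2 (want <) — violated.
C7: W - X = 4 - 16 = -12 — satisfied.
C8: Y - Z = 2 - 10 = -8 — satisfied.
C9: 2 / 2 = 1, so 2 divides 2 — satisfied.
C10: V=4, Y=2, T=9; 0 of them equal 1, not exactly one — violated.
C11: W * T = 4 * 9 = 36 — satisfied.
C12: max(4, 10, 4) = 10 — satisfied.

Constraints 2, 6, 10 are violated.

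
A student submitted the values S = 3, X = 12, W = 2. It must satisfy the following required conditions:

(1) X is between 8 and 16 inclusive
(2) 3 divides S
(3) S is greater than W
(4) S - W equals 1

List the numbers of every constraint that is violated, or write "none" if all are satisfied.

All constraints are satisfied.

(1) X = 12 lies in [8, 16]  holds
(2) 3 / 3 = 1, so 3 divides 3  holds
(3) S = 3, W = 2; 3 > 2  holds
(4) S - W = 3 - 2 = 1  holds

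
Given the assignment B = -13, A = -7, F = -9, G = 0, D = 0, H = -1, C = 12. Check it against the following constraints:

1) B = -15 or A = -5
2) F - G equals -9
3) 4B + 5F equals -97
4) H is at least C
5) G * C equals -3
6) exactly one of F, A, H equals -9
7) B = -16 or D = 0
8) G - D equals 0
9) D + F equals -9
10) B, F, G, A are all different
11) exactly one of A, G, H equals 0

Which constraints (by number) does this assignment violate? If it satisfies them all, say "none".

1) B = -13 ≠ -15 and A = -7 ≠ -5; both disjuncts false  false
2) F - G = -9 - 0 = -9  true
3) 4B + 5F = 4(-13) + 5(-9) = -97  true
4) H = -1, C = 12; -1 < 12 (want ≥)  false
5) G * C = 0 * 12 = 0, not -3  false
6) F=-9, A=-7, H=-1; 1 of them equals -9  true
7) B = -13 ≠ -16, but D = 0 = 0 (second disjunct)  true
8) G - D = 0 - 0 = 0  true
9) D + F = 0 + (-9) = -9  true
10) values -13, -9, 0, -7 are pairwise distinct  true
11) A=-7, G=0, H=-1; 1 of them equals 0  true

Violated: 1, 4, and 5.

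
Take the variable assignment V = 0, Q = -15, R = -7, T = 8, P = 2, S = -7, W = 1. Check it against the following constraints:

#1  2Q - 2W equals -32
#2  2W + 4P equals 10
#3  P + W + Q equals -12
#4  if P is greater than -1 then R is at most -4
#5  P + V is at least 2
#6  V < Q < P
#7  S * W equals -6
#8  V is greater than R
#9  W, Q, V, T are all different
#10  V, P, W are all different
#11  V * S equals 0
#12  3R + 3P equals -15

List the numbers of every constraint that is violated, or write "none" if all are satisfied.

Constraints 6 and 7 do not hold.

#1 2Q - 2W = 2(-15) - 2(1) = -32  holds
#2 2W + 4P = 2(1) + 4(2) = 10  holds
#3 P + W + Q = 2 + 1 + (-15) = -12  holds
#4 P = 2 > -1, so we need R ≤ -4; R = -7 ≤ -4  holds
#5 P + V = 2 + 0 = 2; 2 ≥ 2  holds
#6 values 0, -15, 2; V = 0 is not < Q = -15  fails
#7 S * W = -7 * 1 = -7, not -6  fails
#8 V = 0, R = -7; 0 > -7  holds
#9 values 1, -15, 0, 8 are pairwise distinct  holds
#10 values 0, 2, 1 are pairwise distinct  holds
#11 V * S = 0 * (-7) = 0  holds
#12 3R + 3P = 3(-7) + 3(2) = -15  holds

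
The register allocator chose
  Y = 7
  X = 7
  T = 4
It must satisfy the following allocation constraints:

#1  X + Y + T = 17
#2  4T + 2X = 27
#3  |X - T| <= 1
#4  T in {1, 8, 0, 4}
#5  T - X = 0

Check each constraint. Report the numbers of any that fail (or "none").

Constraints 1, 2, 3, 5 are violated.

#1 X + Y + T = 7 + 7 + 4 = 18, not 17  ✗
#2 4T + 2X = 4(4) + 2(7) = 30, not 27  ✗
#3 |7 - 4| = 3; 3 > 1, exceeds bound 1  ✗
#4 T = 4 is in {1, 8, 0, 4}  ✓
#5 T - X = 4 - 7 = -3, not 0  ✗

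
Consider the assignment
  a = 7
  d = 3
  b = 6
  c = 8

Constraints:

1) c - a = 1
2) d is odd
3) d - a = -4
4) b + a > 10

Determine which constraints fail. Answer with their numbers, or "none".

1) c - a = 8 - 7 = 1 — OK.
2) d = 3 is odd — OK.
3) d - a = 3 - 7 = -4 — OK.
4) b + a = 6 + 7 = 13; 13 > 10 — OK.

None — every constraint holds.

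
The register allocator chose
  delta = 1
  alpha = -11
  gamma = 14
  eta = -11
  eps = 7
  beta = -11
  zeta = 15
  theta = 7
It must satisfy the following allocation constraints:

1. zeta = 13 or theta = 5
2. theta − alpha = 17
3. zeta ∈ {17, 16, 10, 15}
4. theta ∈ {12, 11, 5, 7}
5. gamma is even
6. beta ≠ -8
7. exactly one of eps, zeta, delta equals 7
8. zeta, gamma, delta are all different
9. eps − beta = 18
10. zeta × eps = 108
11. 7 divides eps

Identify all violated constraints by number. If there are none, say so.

Constraints 1, 2, 10 are violated.

1. zeta = 15 ≠ 13 and theta = 7 ≠ 5; both disjuncts false  fails
2. theta − alpha = 7 − (-11) = 18, not 17  fails
3. zeta = 15 is in {17, 16, 10, 15}  holds
4. theta = 7 is in {12, 11, 5, 7}  holds
5. gamma = 14 is even  holds
6. beta = -11, and -11 ≠ -8  holds
7. eps=7, zeta=15, delta=1; 1 of them equals 7  holds
8. values 15, 14, 1 are pairwise distinct  holds
9. eps − beta = 7 − (-11) = 18  holds
10. zeta × eps = 15 × 7 = 105, not 108  fails
11. 7 / 7 = 1, so 7 divides 7  holds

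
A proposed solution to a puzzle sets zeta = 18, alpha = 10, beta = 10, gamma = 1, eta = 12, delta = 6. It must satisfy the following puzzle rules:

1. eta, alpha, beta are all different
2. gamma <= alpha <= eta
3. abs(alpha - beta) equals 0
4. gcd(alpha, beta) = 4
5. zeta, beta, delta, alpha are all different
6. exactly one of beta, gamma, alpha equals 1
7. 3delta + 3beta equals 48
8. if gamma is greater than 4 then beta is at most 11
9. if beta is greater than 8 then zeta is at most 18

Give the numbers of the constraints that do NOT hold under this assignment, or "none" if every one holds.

Constraints 1, 4, and 5 do not hold.

1. alpha = beta = 10, not all different — violated.
2. values 1 <= 10 <= 12 — satisfied.
3. abs(10 - 10) = 0 — satisfied.
4. gcd(10, 10) = 10, not 4 — violated.
5. beta = alpha = 10, not all different — violated.
6. beta=10, gamma=1, alpha=10; 1 of them equals 1 — satisfied.
7. 3delta + 3beta = 3(6) + 3(10) = 48 — satisfied.
8. gamma = 1, not > 4; antecedent false, conditional vacuously true — satisfied.
9. beta = 10 > 8, so we need zeta ≤ 18; zeta = 18 ≤ 18 — satisfied.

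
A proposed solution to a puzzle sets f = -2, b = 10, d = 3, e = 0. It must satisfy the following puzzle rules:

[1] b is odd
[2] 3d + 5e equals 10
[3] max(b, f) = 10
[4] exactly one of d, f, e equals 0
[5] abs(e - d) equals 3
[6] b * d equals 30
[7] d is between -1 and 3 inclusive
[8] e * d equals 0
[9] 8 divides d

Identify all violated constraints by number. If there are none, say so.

Constraints 1, 2, and 9 do not hold.

[1] b = 10 is even — fails.
[2] 3d + 5e = 3(3) + 5(0) = 9, not 10 — fails.
[3] max(10, -2) = 10 — holds.
[4] d=3, f=-2, e=0; 1 of them equals 0 — holds.
[5] abs(0 - 3) = 3 — holds.
[6] b * d = 10 * 3 = 30 — holds.
[7] d = 3 lies in [-1, 3] — holds.
[8] e * d = 0 * 3 = 0 — holds.
[9] 3 = 8*0 + 3, so 8 does not divide 3 — fails.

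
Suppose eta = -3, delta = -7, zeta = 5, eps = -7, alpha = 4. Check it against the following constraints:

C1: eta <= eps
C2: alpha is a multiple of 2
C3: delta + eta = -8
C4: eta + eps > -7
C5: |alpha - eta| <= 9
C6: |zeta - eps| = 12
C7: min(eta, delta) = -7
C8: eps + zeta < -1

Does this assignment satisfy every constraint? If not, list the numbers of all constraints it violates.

No — constraints 1, 3, and 4 are not satisfied.

C1: eta = -3, eps = -7; -3 > -7 (want ≤) — violated.
C2: 4 / 2 = 2, so 2 divides 4 — satisfied.
C3: delta + eta = -7 + (-3) = -10, not -8 — violated.
C4: eta + eps = -3 + (-7) = -10; -10 ≤ -7, bound -7 not met — violated.
C5: |4 - (-3)| = 7; 7 ≤ 9 — satisfied.
C6: |5 - (-7)| = 12 — satisfied.
C7: min(-3, -7) = -7 — satisfied.
C8: eps + zeta = -7 + 5 = -2; -2 < -1 — satisfied.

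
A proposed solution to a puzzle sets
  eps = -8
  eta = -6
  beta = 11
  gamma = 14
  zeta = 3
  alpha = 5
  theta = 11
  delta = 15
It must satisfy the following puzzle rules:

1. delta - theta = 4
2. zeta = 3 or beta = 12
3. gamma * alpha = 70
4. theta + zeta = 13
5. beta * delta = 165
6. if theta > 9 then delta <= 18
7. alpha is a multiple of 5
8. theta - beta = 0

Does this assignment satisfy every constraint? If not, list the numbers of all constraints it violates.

No — constraint 4 is not satisfied.

1. delta - theta = 15 - 11 = 4  yes
2. zeta = 3 = 3 (first disjunct)  yes
3. gamma * alpha = 14 * 5 = 70  yes
4. theta + zeta = 11 + 3 = 14, not 13  no
5. beta * delta = 11 * 15 = 165  yes
6. theta = 11 > 9, so we need delta ≤ 18; delta = 15 ≤ 18  yes
7. 5 / 5 = 1, so 5 divides 5  yes
8. theta - beta = 11 - 11 = 0  yes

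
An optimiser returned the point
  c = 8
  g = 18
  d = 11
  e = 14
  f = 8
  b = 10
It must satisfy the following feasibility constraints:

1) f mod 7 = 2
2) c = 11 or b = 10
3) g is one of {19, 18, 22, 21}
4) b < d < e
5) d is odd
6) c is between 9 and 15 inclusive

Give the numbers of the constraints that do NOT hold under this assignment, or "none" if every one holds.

Constraints 1, 6 do not hold.

1) 8 mod 7 = 1, not 2  ✘
2) c = 8 ≠ 11, but b = 10 = 10 (second disjunct)  ✔
3) g = 18 is in {19, 18, 22, 21}  ✔
4) values 10 < 11 < 14  ✔
5) d = 11 is odd  ✔
6) c = 8 is outside [9, 15]  ✘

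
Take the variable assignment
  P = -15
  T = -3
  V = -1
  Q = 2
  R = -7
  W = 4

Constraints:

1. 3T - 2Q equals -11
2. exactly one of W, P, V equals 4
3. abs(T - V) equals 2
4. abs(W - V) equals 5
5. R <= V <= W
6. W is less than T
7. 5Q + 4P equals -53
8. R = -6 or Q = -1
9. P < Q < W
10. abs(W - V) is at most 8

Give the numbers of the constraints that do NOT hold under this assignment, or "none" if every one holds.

1. 3T - 2Q = 3(-3) - 2(2) = -13, not -11 — violated.
2. W=4, P=-15, V=-1; 1 of them equals 4 — satisfied.
3. abs(-3 - (-1)) = 2 — satisfied.
4. abs(4 - (-1)) = 5 — satisfied.
5. values -7 <= -1 <= 4 — satisfied.
6. W = 4, T = -3; 4 ≥ -3 (want <) — violated.
7. 5Q + 4P = 5(2) + 4(-15) = -50, not -53 — violated.
8. R = -7 ≠ -6 and Q = 2 ≠ -1; both disjuncts false — violated.
9. values -15 < 2 < 4 — satisfied.
10. abs(4 - (-1)) = 5; 5 ≤ 8 — satisfied.

Violated: 1, 6, 7, 8.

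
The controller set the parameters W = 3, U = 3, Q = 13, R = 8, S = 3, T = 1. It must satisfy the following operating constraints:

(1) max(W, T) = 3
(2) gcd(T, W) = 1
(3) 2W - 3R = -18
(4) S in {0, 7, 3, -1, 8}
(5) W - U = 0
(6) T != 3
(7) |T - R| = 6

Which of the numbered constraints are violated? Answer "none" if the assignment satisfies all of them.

(1) max(3, 1) = 3 — satisfied.
(2) gcd(1, 3) = 1 — satisfied.
(3) 2W - 3R = 2(3) - 3(8) = -18 — satisfied.
(4) S = 3 is in {0, 7, 3, -1, 8} — satisfied.
(5) W - U = 3 - 3 = 0 — satisfied.
(6) T = 1, and 1 ≠ 3 — satisfied.
(7) |1 - 8| = 7, not 6 — violated.

Constraint 7 is violated.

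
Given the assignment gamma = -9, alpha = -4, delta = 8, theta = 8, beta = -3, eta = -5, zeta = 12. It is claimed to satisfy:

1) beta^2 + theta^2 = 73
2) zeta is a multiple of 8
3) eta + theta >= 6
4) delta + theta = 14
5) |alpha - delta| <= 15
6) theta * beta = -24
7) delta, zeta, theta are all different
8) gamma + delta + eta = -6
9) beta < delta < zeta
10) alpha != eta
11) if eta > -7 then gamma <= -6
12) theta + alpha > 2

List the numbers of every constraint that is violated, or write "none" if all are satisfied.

1) beta^2 + theta^2 = (-3)^2 + 8^2 = 9 + 64 = 73 — holds.
2) 12 = 8*1 + 4, so 8 does not divide 12 — does not hold.
3) eta + theta = -5 + 8 = 3; 3 < 6, bound 6 not met — does not hold.
4) delta + theta = 8 + 8 = 16, not 14 — does not hold.
5) |-4 - 8| = 12; 12 ≤ 15 — holds.
6) theta * beta = 8 * (-3) = -24 — holds.
7) delta = theta = 8, not all different — does not hold.
8) gamma + delta + eta = -9 + 8 + (-5) = -6 — holds.
9) values -3 < 8 < 12 — holds.
10) alpha = -4, eta = -5; distinct — holds.
11) eta = -5 > -7, so we need gamma ≤ -6; gamma = -9 ≤ -6 — holds.
12) theta + alpha = 8 + (-4) = 4; 4 > 2 — holds.

Constraints 2, 3, 4, and 7 are violated.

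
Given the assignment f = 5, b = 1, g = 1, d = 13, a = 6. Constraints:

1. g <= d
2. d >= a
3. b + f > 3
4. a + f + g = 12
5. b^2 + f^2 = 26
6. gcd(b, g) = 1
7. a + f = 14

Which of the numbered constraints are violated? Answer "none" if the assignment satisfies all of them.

1. g = 1, d = 13; 1 ≤ 13  yes
2. d = 13, a = 6; 13 ≥ 6  yes
3. b + f = 1 + 5 = 6; 6 > 3  yes
4. a + f + g = 6 + 5 + 1 = 12  yes
5. b^2 + f^2 = 1^2 + 5^2 = 1 + 25 = 26  yes
6. gcd(1, 1) = 1  yes
7. a + f = 6 + 5 = 11, not 14  no

Violated: 7.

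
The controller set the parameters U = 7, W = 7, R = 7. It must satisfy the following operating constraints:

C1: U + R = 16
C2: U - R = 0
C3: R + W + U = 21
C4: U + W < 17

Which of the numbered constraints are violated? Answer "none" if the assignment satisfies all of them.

Constraint 1 is violated.

C1: U + R = 7 + 7 = 14, not 16 — fails.
C2: U - R = 7 - 7 = 0 — holds.
C3: R + W + U = 7 + 7 + 7 = 21 — holds.
C4: U + W = 7 + 7 = 14; 14 < 17 — holds.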